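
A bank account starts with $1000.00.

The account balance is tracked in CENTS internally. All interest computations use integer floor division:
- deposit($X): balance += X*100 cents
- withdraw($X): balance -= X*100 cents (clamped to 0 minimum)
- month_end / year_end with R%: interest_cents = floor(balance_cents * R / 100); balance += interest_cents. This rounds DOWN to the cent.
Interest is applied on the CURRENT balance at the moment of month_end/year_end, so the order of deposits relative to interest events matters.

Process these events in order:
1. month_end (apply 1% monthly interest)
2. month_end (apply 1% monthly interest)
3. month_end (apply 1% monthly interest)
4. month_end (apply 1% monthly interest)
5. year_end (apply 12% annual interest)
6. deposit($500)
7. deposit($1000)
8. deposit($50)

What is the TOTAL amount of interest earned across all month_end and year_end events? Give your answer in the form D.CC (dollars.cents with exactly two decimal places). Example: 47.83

After 1 (month_end (apply 1% monthly interest)): balance=$1010.00 total_interest=$10.00
After 2 (month_end (apply 1% monthly interest)): balance=$1020.10 total_interest=$20.10
After 3 (month_end (apply 1% monthly interest)): balance=$1030.30 total_interest=$30.30
After 4 (month_end (apply 1% monthly interest)): balance=$1040.60 total_interest=$40.60
After 5 (year_end (apply 12% annual interest)): balance=$1165.47 total_interest=$165.47
After 6 (deposit($500)): balance=$1665.47 total_interest=$165.47
After 7 (deposit($1000)): balance=$2665.47 total_interest=$165.47
After 8 (deposit($50)): balance=$2715.47 total_interest=$165.47

Answer: 165.47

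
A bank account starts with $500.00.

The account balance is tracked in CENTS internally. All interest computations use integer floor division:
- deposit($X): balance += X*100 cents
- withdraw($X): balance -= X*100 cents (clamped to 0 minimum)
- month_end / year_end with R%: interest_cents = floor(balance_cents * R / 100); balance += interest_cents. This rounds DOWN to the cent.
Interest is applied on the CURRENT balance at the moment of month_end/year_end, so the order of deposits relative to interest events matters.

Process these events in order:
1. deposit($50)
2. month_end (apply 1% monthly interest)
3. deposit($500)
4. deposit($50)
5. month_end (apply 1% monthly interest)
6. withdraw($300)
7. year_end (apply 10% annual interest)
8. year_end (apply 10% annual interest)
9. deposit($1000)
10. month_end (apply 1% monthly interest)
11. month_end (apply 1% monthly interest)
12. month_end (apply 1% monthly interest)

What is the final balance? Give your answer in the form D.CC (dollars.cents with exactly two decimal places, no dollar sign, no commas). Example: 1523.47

Answer: 2048.24

Derivation:
After 1 (deposit($50)): balance=$550.00 total_interest=$0.00
After 2 (month_end (apply 1% monthly interest)): balance=$555.50 total_interest=$5.50
After 3 (deposit($500)): balance=$1055.50 total_interest=$5.50
After 4 (deposit($50)): balance=$1105.50 total_interest=$5.50
After 5 (month_end (apply 1% monthly interest)): balance=$1116.55 total_interest=$16.55
After 6 (withdraw($300)): balance=$816.55 total_interest=$16.55
After 7 (year_end (apply 10% annual interest)): balance=$898.20 total_interest=$98.20
After 8 (year_end (apply 10% annual interest)): balance=$988.02 total_interest=$188.02
After 9 (deposit($1000)): balance=$1988.02 total_interest=$188.02
After 10 (month_end (apply 1% monthly interest)): balance=$2007.90 total_interest=$207.90
After 11 (month_end (apply 1% monthly interest)): balance=$2027.97 total_interest=$227.97
After 12 (month_end (apply 1% monthly interest)): balance=$2048.24 total_interest=$248.24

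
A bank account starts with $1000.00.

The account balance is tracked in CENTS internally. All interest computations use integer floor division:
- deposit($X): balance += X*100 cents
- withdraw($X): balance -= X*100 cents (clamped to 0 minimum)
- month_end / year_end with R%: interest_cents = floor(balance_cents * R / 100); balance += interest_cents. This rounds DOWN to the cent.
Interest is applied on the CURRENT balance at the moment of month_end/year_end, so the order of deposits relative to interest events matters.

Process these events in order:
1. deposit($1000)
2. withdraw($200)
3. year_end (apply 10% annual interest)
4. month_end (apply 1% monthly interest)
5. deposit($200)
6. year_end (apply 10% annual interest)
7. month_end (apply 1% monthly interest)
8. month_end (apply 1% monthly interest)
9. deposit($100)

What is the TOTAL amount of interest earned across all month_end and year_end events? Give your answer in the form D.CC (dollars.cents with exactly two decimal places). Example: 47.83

Answer: 468.40

Derivation:
After 1 (deposit($1000)): balance=$2000.00 total_interest=$0.00
After 2 (withdraw($200)): balance=$1800.00 total_interest=$0.00
After 3 (year_end (apply 10% annual interest)): balance=$1980.00 total_interest=$180.00
After 4 (month_end (apply 1% monthly interest)): balance=$1999.80 total_interest=$199.80
After 5 (deposit($200)): balance=$2199.80 total_interest=$199.80
After 6 (year_end (apply 10% annual interest)): balance=$2419.78 total_interest=$419.78
After 7 (month_end (apply 1% monthly interest)): balance=$2443.97 total_interest=$443.97
After 8 (month_end (apply 1% monthly interest)): balance=$2468.40 total_interest=$468.40
After 9 (deposit($100)): balance=$2568.40 total_interest=$468.40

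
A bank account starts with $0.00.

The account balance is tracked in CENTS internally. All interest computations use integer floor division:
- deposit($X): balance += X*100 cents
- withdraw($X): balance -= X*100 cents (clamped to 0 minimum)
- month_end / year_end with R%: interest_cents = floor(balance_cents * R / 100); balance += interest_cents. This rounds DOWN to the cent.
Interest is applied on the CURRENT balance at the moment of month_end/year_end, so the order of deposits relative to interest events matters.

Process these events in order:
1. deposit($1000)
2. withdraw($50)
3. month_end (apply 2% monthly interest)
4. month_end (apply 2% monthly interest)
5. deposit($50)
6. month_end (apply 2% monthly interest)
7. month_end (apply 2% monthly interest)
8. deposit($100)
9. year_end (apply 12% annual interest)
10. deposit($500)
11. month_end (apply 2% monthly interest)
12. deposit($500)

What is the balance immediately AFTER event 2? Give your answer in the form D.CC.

After 1 (deposit($1000)): balance=$1000.00 total_interest=$0.00
After 2 (withdraw($50)): balance=$950.00 total_interest=$0.00

Answer: 950.00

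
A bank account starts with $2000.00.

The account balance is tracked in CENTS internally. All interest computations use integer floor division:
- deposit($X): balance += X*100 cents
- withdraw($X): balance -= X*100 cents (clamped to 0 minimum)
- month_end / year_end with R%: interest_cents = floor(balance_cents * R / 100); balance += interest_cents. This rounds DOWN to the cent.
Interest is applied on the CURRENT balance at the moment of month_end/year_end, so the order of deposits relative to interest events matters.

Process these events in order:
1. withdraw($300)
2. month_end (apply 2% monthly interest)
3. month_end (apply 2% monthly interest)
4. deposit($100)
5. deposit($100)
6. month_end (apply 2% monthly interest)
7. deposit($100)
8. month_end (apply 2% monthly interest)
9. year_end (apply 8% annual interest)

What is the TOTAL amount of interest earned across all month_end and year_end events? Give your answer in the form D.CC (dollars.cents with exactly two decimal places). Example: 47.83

Answer: 322.22

Derivation:
After 1 (withdraw($300)): balance=$1700.00 total_interest=$0.00
After 2 (month_end (apply 2% monthly interest)): balance=$1734.00 total_interest=$34.00
After 3 (month_end (apply 2% monthly interest)): balance=$1768.68 total_interest=$68.68
After 4 (deposit($100)): balance=$1868.68 total_interest=$68.68
After 5 (deposit($100)): balance=$1968.68 total_interest=$68.68
After 6 (month_end (apply 2% monthly interest)): balance=$2008.05 total_interest=$108.05
After 7 (deposit($100)): balance=$2108.05 total_interest=$108.05
After 8 (month_end (apply 2% monthly interest)): balance=$2150.21 total_interest=$150.21
After 9 (year_end (apply 8% annual interest)): balance=$2322.22 total_interest=$322.22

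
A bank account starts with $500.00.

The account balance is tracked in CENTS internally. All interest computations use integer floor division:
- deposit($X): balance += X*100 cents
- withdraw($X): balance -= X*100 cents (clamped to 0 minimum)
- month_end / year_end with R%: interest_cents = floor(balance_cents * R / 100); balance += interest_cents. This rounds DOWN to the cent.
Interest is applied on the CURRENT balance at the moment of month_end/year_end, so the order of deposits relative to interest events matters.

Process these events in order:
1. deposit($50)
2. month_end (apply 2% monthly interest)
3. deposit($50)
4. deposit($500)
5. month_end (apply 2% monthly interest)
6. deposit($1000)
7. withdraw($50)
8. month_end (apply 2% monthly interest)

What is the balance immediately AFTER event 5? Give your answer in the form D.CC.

After 1 (deposit($50)): balance=$550.00 total_interest=$0.00
After 2 (month_end (apply 2% monthly interest)): balance=$561.00 total_interest=$11.00
After 3 (deposit($50)): balance=$611.00 total_interest=$11.00
After 4 (deposit($500)): balance=$1111.00 total_interest=$11.00
After 5 (month_end (apply 2% monthly interest)): balance=$1133.22 total_interest=$33.22

Answer: 1133.22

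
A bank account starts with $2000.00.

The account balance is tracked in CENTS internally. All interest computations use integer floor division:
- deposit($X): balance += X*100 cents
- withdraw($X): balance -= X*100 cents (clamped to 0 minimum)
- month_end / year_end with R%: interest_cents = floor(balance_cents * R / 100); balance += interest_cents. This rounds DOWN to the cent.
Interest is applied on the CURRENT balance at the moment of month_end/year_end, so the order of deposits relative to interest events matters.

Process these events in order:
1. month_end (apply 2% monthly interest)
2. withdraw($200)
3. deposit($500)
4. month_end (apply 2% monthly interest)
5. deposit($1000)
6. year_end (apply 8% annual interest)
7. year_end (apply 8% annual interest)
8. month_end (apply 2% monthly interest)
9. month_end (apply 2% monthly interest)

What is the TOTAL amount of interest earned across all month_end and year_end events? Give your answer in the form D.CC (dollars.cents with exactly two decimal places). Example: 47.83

Answer: 809.93

Derivation:
After 1 (month_end (apply 2% monthly interest)): balance=$2040.00 total_interest=$40.00
After 2 (withdraw($200)): balance=$1840.00 total_interest=$40.00
After 3 (deposit($500)): balance=$2340.00 total_interest=$40.00
After 4 (month_end (apply 2% monthly interest)): balance=$2386.80 total_interest=$86.80
After 5 (deposit($1000)): balance=$3386.80 total_interest=$86.80
After 6 (year_end (apply 8% annual interest)): balance=$3657.74 total_interest=$357.74
After 7 (year_end (apply 8% annual interest)): balance=$3950.35 total_interest=$650.35
After 8 (month_end (apply 2% monthly interest)): balance=$4029.35 total_interest=$729.35
After 9 (month_end (apply 2% monthly interest)): balance=$4109.93 total_interest=$809.93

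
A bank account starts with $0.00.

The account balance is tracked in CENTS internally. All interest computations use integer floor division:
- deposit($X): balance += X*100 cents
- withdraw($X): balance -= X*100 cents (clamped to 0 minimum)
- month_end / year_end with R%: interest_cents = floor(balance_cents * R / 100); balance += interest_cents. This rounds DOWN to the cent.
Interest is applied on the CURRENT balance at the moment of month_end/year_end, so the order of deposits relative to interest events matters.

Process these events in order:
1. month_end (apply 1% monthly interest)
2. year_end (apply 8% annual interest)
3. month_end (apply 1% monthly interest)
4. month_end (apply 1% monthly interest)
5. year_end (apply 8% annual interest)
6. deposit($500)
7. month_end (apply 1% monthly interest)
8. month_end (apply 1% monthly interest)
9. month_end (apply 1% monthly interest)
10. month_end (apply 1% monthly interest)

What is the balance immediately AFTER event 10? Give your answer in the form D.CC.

Answer: 520.30

Derivation:
After 1 (month_end (apply 1% monthly interest)): balance=$0.00 total_interest=$0.00
After 2 (year_end (apply 8% annual interest)): balance=$0.00 total_interest=$0.00
After 3 (month_end (apply 1% monthly interest)): balance=$0.00 total_interest=$0.00
After 4 (month_end (apply 1% monthly interest)): balance=$0.00 total_interest=$0.00
After 5 (year_end (apply 8% annual interest)): balance=$0.00 total_interest=$0.00
After 6 (deposit($500)): balance=$500.00 total_interest=$0.00
After 7 (month_end (apply 1% monthly interest)): balance=$505.00 total_interest=$5.00
After 8 (month_end (apply 1% monthly interest)): balance=$510.05 total_interest=$10.05
After 9 (month_end (apply 1% monthly interest)): balance=$515.15 total_interest=$15.15
After 10 (month_end (apply 1% monthly interest)): balance=$520.30 total_interest=$20.30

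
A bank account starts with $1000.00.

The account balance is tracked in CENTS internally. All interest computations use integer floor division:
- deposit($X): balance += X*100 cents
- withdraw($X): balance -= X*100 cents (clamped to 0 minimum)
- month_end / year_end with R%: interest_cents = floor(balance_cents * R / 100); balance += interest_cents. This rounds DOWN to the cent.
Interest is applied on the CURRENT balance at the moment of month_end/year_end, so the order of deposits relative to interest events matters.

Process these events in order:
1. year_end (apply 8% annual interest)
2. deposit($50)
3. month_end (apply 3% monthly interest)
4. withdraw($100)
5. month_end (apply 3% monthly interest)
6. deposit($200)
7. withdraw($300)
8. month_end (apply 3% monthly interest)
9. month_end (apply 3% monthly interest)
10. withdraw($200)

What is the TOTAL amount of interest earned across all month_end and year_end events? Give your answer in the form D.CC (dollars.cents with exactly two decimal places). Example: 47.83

After 1 (year_end (apply 8% annual interest)): balance=$1080.00 total_interest=$80.00
After 2 (deposit($50)): balance=$1130.00 total_interest=$80.00
After 3 (month_end (apply 3% monthly interest)): balance=$1163.90 total_interest=$113.90
After 4 (withdraw($100)): balance=$1063.90 total_interest=$113.90
After 5 (month_end (apply 3% monthly interest)): balance=$1095.81 total_interest=$145.81
After 6 (deposit($200)): balance=$1295.81 total_interest=$145.81
After 7 (withdraw($300)): balance=$995.81 total_interest=$145.81
After 8 (month_end (apply 3% monthly interest)): balance=$1025.68 total_interest=$175.68
After 9 (month_end (apply 3% monthly interest)): balance=$1056.45 total_interest=$206.45
After 10 (withdraw($200)): balance=$856.45 total_interest=$206.45

Answer: 206.45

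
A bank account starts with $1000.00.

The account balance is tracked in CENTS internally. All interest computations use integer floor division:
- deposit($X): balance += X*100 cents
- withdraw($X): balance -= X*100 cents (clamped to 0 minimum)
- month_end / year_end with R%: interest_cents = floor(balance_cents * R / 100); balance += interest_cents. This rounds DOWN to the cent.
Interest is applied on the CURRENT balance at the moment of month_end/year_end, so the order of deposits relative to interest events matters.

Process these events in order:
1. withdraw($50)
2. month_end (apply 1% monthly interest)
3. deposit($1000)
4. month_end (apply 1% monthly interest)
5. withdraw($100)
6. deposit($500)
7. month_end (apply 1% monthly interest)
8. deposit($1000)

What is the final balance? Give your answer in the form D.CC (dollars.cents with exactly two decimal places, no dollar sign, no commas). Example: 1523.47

After 1 (withdraw($50)): balance=$950.00 total_interest=$0.00
After 2 (month_end (apply 1% monthly interest)): balance=$959.50 total_interest=$9.50
After 3 (deposit($1000)): balance=$1959.50 total_interest=$9.50
After 4 (month_end (apply 1% monthly interest)): balance=$1979.09 total_interest=$29.09
After 5 (withdraw($100)): balance=$1879.09 total_interest=$29.09
After 6 (deposit($500)): balance=$2379.09 total_interest=$29.09
After 7 (month_end (apply 1% monthly interest)): balance=$2402.88 total_interest=$52.88
After 8 (deposit($1000)): balance=$3402.88 total_interest=$52.88

Answer: 3402.88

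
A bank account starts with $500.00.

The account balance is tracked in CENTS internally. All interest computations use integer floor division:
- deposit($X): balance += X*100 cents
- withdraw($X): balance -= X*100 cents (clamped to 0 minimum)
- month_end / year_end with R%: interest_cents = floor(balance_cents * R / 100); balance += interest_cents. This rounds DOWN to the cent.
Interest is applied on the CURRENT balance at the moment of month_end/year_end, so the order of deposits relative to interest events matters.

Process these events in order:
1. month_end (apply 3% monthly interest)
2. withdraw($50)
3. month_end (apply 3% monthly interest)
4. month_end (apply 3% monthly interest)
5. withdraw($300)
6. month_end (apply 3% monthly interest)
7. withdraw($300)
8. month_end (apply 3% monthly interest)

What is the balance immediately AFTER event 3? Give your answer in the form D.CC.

Answer: 478.95

Derivation:
After 1 (month_end (apply 3% monthly interest)): balance=$515.00 total_interest=$15.00
After 2 (withdraw($50)): balance=$465.00 total_interest=$15.00
After 3 (month_end (apply 3% monthly interest)): balance=$478.95 total_interest=$28.95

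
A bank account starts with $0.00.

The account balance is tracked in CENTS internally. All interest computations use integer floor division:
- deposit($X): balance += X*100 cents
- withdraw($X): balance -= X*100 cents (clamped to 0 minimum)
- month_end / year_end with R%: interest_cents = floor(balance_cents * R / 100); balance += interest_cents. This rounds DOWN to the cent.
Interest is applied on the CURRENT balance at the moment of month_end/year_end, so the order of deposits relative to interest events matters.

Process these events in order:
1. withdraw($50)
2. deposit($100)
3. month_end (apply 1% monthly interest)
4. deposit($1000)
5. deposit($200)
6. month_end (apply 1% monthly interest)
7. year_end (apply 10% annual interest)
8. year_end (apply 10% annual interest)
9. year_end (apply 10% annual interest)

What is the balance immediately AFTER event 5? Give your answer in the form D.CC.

Answer: 1301.00

Derivation:
After 1 (withdraw($50)): balance=$0.00 total_interest=$0.00
After 2 (deposit($100)): balance=$100.00 total_interest=$0.00
After 3 (month_end (apply 1% monthly interest)): balance=$101.00 total_interest=$1.00
After 4 (deposit($1000)): balance=$1101.00 total_interest=$1.00
After 5 (deposit($200)): balance=$1301.00 total_interest=$1.00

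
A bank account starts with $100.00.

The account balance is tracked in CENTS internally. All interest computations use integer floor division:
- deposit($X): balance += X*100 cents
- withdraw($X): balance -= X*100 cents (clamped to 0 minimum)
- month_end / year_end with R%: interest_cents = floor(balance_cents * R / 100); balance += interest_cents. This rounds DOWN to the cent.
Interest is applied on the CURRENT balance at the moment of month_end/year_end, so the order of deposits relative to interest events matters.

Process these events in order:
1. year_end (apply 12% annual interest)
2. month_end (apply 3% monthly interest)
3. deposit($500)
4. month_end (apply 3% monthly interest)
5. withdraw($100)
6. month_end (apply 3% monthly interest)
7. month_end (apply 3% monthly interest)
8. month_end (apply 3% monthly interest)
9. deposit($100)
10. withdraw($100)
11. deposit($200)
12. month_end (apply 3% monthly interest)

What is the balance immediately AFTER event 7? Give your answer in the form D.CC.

Answer: 566.32

Derivation:
After 1 (year_end (apply 12% annual interest)): balance=$112.00 total_interest=$12.00
After 2 (month_end (apply 3% monthly interest)): balance=$115.36 total_interest=$15.36
After 3 (deposit($500)): balance=$615.36 total_interest=$15.36
After 4 (month_end (apply 3% monthly interest)): balance=$633.82 total_interest=$33.82
After 5 (withdraw($100)): balance=$533.82 total_interest=$33.82
After 6 (month_end (apply 3% monthly interest)): balance=$549.83 total_interest=$49.83
After 7 (month_end (apply 3% monthly interest)): balance=$566.32 total_interest=$66.32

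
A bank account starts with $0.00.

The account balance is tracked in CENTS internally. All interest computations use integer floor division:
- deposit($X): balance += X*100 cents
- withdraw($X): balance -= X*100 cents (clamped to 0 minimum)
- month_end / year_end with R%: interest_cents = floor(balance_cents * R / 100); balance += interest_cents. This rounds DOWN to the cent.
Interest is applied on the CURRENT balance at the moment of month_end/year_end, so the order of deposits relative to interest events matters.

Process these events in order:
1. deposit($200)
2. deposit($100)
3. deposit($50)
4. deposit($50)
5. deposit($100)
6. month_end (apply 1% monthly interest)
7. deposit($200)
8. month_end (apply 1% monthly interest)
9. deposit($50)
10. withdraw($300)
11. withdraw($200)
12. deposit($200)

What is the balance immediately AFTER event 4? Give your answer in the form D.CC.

After 1 (deposit($200)): balance=$200.00 total_interest=$0.00
After 2 (deposit($100)): balance=$300.00 total_interest=$0.00
After 3 (deposit($50)): balance=$350.00 total_interest=$0.00
After 4 (deposit($50)): balance=$400.00 total_interest=$0.00

Answer: 400.00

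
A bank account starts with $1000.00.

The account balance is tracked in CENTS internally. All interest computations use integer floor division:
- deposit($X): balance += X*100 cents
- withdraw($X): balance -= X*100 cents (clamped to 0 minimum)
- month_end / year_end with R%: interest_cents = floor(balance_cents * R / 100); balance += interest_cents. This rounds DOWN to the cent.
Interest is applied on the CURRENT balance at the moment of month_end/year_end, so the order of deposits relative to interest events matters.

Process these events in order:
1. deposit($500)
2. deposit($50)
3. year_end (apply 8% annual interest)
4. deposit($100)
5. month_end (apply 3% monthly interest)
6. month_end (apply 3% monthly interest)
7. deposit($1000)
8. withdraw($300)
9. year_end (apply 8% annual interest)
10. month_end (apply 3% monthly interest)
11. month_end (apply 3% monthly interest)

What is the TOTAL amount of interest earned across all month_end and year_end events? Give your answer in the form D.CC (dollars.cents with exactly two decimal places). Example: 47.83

After 1 (deposit($500)): balance=$1500.00 total_interest=$0.00
After 2 (deposit($50)): balance=$1550.00 total_interest=$0.00
After 3 (year_end (apply 8% annual interest)): balance=$1674.00 total_interest=$124.00
After 4 (deposit($100)): balance=$1774.00 total_interest=$124.00
After 5 (month_end (apply 3% monthly interest)): balance=$1827.22 total_interest=$177.22
After 6 (month_end (apply 3% monthly interest)): balance=$1882.03 total_interest=$232.03
After 7 (deposit($1000)): balance=$2882.03 total_interest=$232.03
After 8 (withdraw($300)): balance=$2582.03 total_interest=$232.03
After 9 (year_end (apply 8% annual interest)): balance=$2788.59 total_interest=$438.59
After 10 (month_end (apply 3% monthly interest)): balance=$2872.24 total_interest=$522.24
After 11 (month_end (apply 3% monthly interest)): balance=$2958.40 total_interest=$608.40

Answer: 608.40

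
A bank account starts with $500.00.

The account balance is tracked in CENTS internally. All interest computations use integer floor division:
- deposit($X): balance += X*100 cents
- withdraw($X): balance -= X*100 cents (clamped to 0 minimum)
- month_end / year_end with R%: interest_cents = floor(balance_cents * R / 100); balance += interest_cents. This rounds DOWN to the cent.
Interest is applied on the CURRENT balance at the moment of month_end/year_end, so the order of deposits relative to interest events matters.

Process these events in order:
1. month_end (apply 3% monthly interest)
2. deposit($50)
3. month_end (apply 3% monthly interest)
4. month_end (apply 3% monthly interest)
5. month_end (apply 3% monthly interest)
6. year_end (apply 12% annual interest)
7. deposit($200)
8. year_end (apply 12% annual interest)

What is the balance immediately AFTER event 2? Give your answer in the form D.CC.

After 1 (month_end (apply 3% monthly interest)): balance=$515.00 total_interest=$15.00
After 2 (deposit($50)): balance=$565.00 total_interest=$15.00

Answer: 565.00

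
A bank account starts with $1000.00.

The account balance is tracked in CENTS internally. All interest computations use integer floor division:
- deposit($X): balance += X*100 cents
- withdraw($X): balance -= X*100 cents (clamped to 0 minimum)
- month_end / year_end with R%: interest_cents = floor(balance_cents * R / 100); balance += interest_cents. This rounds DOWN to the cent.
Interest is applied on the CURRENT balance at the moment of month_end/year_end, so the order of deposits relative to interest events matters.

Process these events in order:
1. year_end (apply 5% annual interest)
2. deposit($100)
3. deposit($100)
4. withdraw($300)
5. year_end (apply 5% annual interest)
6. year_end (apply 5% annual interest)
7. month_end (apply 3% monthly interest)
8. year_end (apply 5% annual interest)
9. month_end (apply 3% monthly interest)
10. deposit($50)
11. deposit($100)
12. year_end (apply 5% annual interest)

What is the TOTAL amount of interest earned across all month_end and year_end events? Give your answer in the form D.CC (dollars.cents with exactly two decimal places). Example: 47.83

After 1 (year_end (apply 5% annual interest)): balance=$1050.00 total_interest=$50.00
After 2 (deposit($100)): balance=$1150.00 total_interest=$50.00
After 3 (deposit($100)): balance=$1250.00 total_interest=$50.00
After 4 (withdraw($300)): balance=$950.00 total_interest=$50.00
After 5 (year_end (apply 5% annual interest)): balance=$997.50 total_interest=$97.50
After 6 (year_end (apply 5% annual interest)): balance=$1047.37 total_interest=$147.37
After 7 (month_end (apply 3% monthly interest)): balance=$1078.79 total_interest=$178.79
After 8 (year_end (apply 5% annual interest)): balance=$1132.72 total_interest=$232.72
After 9 (month_end (apply 3% monthly interest)): balance=$1166.70 total_interest=$266.70
After 10 (deposit($50)): balance=$1216.70 total_interest=$266.70
After 11 (deposit($100)): balance=$1316.70 total_interest=$266.70
After 12 (year_end (apply 5% annual interest)): balance=$1382.53 total_interest=$332.53

Answer: 332.53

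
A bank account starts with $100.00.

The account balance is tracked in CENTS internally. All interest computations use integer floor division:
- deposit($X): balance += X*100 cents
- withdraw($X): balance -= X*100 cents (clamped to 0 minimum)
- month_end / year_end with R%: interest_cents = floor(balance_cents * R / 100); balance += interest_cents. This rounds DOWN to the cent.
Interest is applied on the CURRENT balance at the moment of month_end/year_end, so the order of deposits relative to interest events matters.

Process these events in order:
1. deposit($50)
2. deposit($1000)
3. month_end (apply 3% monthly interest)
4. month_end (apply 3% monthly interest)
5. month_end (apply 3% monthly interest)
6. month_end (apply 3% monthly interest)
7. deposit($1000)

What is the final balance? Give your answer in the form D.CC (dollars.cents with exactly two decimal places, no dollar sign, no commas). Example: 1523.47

Answer: 2294.32

Derivation:
After 1 (deposit($50)): balance=$150.00 total_interest=$0.00
After 2 (deposit($1000)): balance=$1150.00 total_interest=$0.00
After 3 (month_end (apply 3% monthly interest)): balance=$1184.50 total_interest=$34.50
After 4 (month_end (apply 3% monthly interest)): balance=$1220.03 total_interest=$70.03
After 5 (month_end (apply 3% monthly interest)): balance=$1256.63 total_interest=$106.63
After 6 (month_end (apply 3% monthly interest)): balance=$1294.32 total_interest=$144.32
After 7 (deposit($1000)): balance=$2294.32 total_interest=$144.32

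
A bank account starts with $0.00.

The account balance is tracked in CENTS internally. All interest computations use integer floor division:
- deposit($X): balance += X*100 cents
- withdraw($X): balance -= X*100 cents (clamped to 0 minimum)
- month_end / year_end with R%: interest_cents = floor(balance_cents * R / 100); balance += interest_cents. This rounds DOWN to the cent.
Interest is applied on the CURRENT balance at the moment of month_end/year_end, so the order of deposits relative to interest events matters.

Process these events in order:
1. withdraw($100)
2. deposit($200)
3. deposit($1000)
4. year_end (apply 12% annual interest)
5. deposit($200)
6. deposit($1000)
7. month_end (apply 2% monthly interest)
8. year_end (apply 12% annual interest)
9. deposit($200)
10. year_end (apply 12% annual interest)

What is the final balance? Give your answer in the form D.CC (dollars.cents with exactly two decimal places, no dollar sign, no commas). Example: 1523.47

Answer: 3479.01

Derivation:
After 1 (withdraw($100)): balance=$0.00 total_interest=$0.00
After 2 (deposit($200)): balance=$200.00 total_interest=$0.00
After 3 (deposit($1000)): balance=$1200.00 total_interest=$0.00
After 4 (year_end (apply 12% annual interest)): balance=$1344.00 total_interest=$144.00
After 5 (deposit($200)): balance=$1544.00 total_interest=$144.00
After 6 (deposit($1000)): balance=$2544.00 total_interest=$144.00
After 7 (month_end (apply 2% monthly interest)): balance=$2594.88 total_interest=$194.88
After 8 (year_end (apply 12% annual interest)): balance=$2906.26 total_interest=$506.26
After 9 (deposit($200)): balance=$3106.26 total_interest=$506.26
After 10 (year_end (apply 12% annual interest)): balance=$3479.01 total_interest=$879.01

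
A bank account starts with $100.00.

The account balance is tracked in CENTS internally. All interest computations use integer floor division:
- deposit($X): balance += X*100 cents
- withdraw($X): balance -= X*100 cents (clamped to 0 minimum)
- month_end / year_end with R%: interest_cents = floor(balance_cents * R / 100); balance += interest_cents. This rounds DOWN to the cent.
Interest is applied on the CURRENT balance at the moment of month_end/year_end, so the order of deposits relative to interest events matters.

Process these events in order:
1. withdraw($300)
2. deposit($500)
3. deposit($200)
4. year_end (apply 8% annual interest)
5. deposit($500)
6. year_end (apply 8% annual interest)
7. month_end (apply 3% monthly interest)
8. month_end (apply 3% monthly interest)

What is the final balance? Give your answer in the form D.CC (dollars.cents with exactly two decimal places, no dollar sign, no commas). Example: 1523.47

Answer: 1439.08

Derivation:
After 1 (withdraw($300)): balance=$0.00 total_interest=$0.00
After 2 (deposit($500)): balance=$500.00 total_interest=$0.00
After 3 (deposit($200)): balance=$700.00 total_interest=$0.00
After 4 (year_end (apply 8% annual interest)): balance=$756.00 total_interest=$56.00
After 5 (deposit($500)): balance=$1256.00 total_interest=$56.00
After 6 (year_end (apply 8% annual interest)): balance=$1356.48 total_interest=$156.48
After 7 (month_end (apply 3% monthly interest)): balance=$1397.17 total_interest=$197.17
After 8 (month_end (apply 3% monthly interest)): balance=$1439.08 total_interest=$239.08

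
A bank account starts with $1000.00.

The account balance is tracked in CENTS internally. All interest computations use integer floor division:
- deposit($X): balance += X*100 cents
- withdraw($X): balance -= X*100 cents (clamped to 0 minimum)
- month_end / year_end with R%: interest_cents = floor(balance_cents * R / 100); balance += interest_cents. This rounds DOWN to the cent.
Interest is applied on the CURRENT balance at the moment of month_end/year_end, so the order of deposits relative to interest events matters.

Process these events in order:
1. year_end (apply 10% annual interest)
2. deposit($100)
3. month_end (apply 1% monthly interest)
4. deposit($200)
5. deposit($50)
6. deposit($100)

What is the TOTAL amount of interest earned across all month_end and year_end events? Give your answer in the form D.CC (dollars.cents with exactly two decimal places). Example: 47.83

After 1 (year_end (apply 10% annual interest)): balance=$1100.00 total_interest=$100.00
After 2 (deposit($100)): balance=$1200.00 total_interest=$100.00
After 3 (month_end (apply 1% monthly interest)): balance=$1212.00 total_interest=$112.00
After 4 (deposit($200)): balance=$1412.00 total_interest=$112.00
After 5 (deposit($50)): balance=$1462.00 total_interest=$112.00
After 6 (deposit($100)): balance=$1562.00 total_interest=$112.00

Answer: 112.00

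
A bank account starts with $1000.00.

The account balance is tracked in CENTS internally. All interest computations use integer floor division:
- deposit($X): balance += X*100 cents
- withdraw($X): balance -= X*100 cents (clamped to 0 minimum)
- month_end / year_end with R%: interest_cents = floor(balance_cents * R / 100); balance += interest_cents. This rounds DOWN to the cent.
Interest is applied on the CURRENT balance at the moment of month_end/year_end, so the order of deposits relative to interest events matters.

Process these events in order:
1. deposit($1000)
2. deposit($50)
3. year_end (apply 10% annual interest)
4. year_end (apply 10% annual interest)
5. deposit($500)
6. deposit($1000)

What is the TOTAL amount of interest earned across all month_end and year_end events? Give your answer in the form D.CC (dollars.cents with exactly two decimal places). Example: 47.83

After 1 (deposit($1000)): balance=$2000.00 total_interest=$0.00
After 2 (deposit($50)): balance=$2050.00 total_interest=$0.00
After 3 (year_end (apply 10% annual interest)): balance=$2255.00 total_interest=$205.00
After 4 (year_end (apply 10% annual interest)): balance=$2480.50 total_interest=$430.50
After 5 (deposit($500)): balance=$2980.50 total_interest=$430.50
After 6 (deposit($1000)): balance=$3980.50 total_interest=$430.50

Answer: 430.50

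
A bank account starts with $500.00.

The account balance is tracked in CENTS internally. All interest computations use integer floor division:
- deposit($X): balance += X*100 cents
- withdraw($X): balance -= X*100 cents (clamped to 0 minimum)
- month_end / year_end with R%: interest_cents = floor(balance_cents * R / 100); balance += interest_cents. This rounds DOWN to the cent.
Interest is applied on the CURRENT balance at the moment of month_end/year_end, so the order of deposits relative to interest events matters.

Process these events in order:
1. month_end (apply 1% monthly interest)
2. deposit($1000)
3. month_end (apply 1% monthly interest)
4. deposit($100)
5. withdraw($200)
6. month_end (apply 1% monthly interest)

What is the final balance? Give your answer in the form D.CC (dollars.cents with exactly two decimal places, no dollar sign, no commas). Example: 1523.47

Answer: 1434.25

Derivation:
After 1 (month_end (apply 1% monthly interest)): balance=$505.00 total_interest=$5.00
After 2 (deposit($1000)): balance=$1505.00 total_interest=$5.00
After 3 (month_end (apply 1% monthly interest)): balance=$1520.05 total_interest=$20.05
After 4 (deposit($100)): balance=$1620.05 total_interest=$20.05
After 5 (withdraw($200)): balance=$1420.05 total_interest=$20.05
After 6 (month_end (apply 1% monthly interest)): balance=$1434.25 total_interest=$34.25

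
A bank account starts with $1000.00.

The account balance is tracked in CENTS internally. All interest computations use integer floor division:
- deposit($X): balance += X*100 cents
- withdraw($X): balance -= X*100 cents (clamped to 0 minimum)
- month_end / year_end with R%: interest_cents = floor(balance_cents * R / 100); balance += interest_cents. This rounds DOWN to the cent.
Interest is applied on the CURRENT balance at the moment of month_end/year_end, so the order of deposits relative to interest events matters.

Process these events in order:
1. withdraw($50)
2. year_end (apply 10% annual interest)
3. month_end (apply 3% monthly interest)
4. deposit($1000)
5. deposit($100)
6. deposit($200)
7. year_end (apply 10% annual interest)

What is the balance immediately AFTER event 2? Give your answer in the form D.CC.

After 1 (withdraw($50)): balance=$950.00 total_interest=$0.00
After 2 (year_end (apply 10% annual interest)): balance=$1045.00 total_interest=$95.00

Answer: 1045.00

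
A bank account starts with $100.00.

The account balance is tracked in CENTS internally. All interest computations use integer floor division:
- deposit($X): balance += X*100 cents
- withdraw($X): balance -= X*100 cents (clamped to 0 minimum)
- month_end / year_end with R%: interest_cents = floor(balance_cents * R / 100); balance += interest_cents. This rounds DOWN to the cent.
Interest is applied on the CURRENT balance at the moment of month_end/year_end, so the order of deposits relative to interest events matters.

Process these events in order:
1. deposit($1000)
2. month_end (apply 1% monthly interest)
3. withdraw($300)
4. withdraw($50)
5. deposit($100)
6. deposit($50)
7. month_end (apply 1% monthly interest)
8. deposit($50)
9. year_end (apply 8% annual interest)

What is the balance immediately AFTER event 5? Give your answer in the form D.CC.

Answer: 861.00

Derivation:
After 1 (deposit($1000)): balance=$1100.00 total_interest=$0.00
After 2 (month_end (apply 1% monthly interest)): balance=$1111.00 total_interest=$11.00
After 3 (withdraw($300)): balance=$811.00 total_interest=$11.00
After 4 (withdraw($50)): balance=$761.00 total_interest=$11.00
After 5 (deposit($100)): balance=$861.00 total_interest=$11.00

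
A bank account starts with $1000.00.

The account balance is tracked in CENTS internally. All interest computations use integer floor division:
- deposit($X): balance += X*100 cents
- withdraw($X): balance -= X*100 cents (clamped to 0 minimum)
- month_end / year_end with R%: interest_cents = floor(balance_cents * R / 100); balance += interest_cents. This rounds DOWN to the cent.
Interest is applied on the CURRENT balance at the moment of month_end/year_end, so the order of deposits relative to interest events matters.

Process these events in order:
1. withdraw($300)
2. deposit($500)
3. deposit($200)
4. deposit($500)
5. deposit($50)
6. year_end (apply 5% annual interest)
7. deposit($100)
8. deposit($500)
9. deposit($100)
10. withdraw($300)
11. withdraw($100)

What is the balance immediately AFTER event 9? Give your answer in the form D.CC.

After 1 (withdraw($300)): balance=$700.00 total_interest=$0.00
After 2 (deposit($500)): balance=$1200.00 total_interest=$0.00
After 3 (deposit($200)): balance=$1400.00 total_interest=$0.00
After 4 (deposit($500)): balance=$1900.00 total_interest=$0.00
After 5 (deposit($50)): balance=$1950.00 total_interest=$0.00
After 6 (year_end (apply 5% annual interest)): balance=$2047.50 total_interest=$97.50
After 7 (deposit($100)): balance=$2147.50 total_interest=$97.50
After 8 (deposit($500)): balance=$2647.50 total_interest=$97.50
After 9 (deposit($100)): balance=$2747.50 total_interest=$97.50

Answer: 2747.50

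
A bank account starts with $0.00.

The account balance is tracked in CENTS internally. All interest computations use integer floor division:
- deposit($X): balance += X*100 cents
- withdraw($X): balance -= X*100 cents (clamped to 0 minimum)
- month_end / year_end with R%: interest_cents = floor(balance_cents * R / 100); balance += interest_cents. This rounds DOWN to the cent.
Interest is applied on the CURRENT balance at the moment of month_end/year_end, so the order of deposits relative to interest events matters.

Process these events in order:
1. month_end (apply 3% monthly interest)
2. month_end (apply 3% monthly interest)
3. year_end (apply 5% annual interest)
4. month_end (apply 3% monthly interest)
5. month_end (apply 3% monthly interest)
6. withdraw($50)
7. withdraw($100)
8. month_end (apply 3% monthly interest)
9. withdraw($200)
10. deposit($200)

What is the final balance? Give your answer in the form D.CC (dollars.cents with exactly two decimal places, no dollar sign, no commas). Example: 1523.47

After 1 (month_end (apply 3% monthly interest)): balance=$0.00 total_interest=$0.00
After 2 (month_end (apply 3% monthly interest)): balance=$0.00 total_interest=$0.00
After 3 (year_end (apply 5% annual interest)): balance=$0.00 total_interest=$0.00
After 4 (month_end (apply 3% monthly interest)): balance=$0.00 total_interest=$0.00
After 5 (month_end (apply 3% monthly interest)): balance=$0.00 total_interest=$0.00
After 6 (withdraw($50)): balance=$0.00 total_interest=$0.00
After 7 (withdraw($100)): balance=$0.00 total_interest=$0.00
After 8 (month_end (apply 3% monthly interest)): balance=$0.00 total_interest=$0.00
After 9 (withdraw($200)): balance=$0.00 total_interest=$0.00
After 10 (deposit($200)): balance=$200.00 total_interest=$0.00

Answer: 200.00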